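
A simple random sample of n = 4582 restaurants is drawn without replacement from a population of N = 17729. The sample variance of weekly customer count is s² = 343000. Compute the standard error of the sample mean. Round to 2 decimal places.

Under SRS without replacement, Var(ȳ) = (1 − f)·s²/n with f = n/N = 4582/17729 = 0.25844661.
Var(ȳ) = (1 − 0.25844661)·343000/4582 = 0.74155339·74.858141 = 55.511308.
SE(ȳ) = √(55.511308) = 7.45.

7.45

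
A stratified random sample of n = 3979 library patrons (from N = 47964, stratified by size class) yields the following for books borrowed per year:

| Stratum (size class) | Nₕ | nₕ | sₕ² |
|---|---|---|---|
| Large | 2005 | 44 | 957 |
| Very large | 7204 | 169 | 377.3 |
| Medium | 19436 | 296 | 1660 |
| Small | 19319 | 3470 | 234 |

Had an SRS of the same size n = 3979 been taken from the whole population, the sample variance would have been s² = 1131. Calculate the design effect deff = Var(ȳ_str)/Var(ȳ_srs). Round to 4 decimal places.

Var(ȳ_str) = Σ Wₕ²(1−fₕ)sₕ²/nₕ with Wₕ = Nₕ/47964:
  Large: (2005/47964)²·(1−44/2005)·957/44 = 0.037172386
  Very large: (7204/47964)²·(1−169/7204)·377.3/169 = 0.049182106
  Medium: (19436/47964)²·(1−296/19436)·1660/296 = 0.90684782
  Small: (19319/47964)²·(1−3470/19319)·234/3470 = 0.008975158
  → Var(ȳ_str) = 1.0021775.
Var(ȳ_srs) = (1 − 3979/47964)·1131/3979 = 0.26066209.
deff = 1.0021775 / 0.26066209 = 3.8447.

3.8447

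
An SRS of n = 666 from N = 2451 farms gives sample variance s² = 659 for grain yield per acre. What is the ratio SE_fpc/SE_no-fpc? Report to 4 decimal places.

f = n/N = 666/2451 = 0.27172583.
SE_no-fpc = √(s²/n) = 0.99473086; SE_fpc = √((1−f)s²/n) = 0.84889319.
Ratio = √(1−f) = 0.85338981.

0.8534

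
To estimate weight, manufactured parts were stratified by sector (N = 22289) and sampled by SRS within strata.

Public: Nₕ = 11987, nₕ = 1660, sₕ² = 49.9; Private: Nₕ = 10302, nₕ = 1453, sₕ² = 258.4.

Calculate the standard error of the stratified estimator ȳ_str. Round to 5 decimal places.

0.20031

Var(ȳ_str) = Σₕ Wₕ²(1 − fₕ)sₕ²/nₕ with Wₕ = Nₕ/N, N = 22289.
Public: Wₕ = 0.53779891; term = 0.53779891²·(1 − 0.13848336)·49.9/1660 = 0.0074902441.
Private: Wₕ = 0.46220109; term = 0.46220109²·(1 − 0.14104057)·258.4/1453 = 0.032633336.
Sum = 0.04012358.
SE = √(0.04012358) = 0.20031.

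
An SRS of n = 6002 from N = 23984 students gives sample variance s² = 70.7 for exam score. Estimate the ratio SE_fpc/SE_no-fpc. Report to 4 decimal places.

0.8659

f = n/N = 6002/23984 = 0.25025017.
SE_no-fpc = √(s²/n) = 0.10853298; SE_fpc = √((1−f)s²/n) = 0.093976637.
Ratio = √(1−f) = 0.86588096.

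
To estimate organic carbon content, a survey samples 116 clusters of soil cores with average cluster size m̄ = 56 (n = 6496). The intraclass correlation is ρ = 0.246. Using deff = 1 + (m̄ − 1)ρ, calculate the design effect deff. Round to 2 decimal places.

deff = 1 + (56 − 1)·0.246 = 1 + 13.53 = 14.53.

14.53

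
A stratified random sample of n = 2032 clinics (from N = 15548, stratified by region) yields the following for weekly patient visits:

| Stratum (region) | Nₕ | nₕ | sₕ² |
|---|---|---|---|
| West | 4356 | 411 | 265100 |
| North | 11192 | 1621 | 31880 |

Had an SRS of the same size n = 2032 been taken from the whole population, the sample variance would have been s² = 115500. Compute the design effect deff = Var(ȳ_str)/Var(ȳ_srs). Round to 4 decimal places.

Var(ȳ_str) = Σ Wₕ²(1−fₕ)sₕ²/nₕ with Wₕ = Nₕ/15548:
  West: (4356/15548)²·(1−411/4356)·265100/411 = 45.851518
  North: (11192/15548)²·(1−1621/11192)·31880/1621 = 8.7146761
  → Var(ȳ_str) = 54.566194.
Var(ȳ_srs) = (1 − 2032/15548)·115500/2032 = 49.411943.
deff = 54.566194 / 49.411943 = 1.1043.

1.1043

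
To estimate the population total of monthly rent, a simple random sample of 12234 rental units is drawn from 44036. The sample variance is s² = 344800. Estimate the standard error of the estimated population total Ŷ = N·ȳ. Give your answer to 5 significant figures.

Var(Ŷ) = N²·Var(ȳ) = N²·(1 − n/N)·s²/n.
f = 12234/44036 = 0.27781815; Var(ȳ) = 0.72218185·344800/12234 = 20.353793.
Var(Ŷ) = 44036² · 20.353793 = 3.946945 × 10^10.
SE(Ŷ) = √(3.946945 × 10^10) = 198670.

198670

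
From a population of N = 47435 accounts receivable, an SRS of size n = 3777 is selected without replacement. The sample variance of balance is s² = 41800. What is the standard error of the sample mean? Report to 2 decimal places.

Under SRS without replacement, Var(ȳ) = (1 − f)·s²/n with f = n/N = 3777/47435 = 0.07962475.
Var(ȳ) = (1 − 0.07962475)·41800/3777 = 0.92037525·11.066984 = 10.185779.
SE(ȳ) = √(10.185779) = 3.19.

3.19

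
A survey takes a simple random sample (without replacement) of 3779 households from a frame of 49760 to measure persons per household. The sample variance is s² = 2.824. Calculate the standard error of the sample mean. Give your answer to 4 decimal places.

0.0263

Under SRS without replacement, Var(ȳ) = (1 − f)·s²/n with f = n/N = 3779/49760 = 0.07594453.
Var(ȳ) = (1 − 0.07594453)·2.824/3779 = 0.92405547·7.4728764 × 10^-4 = 6.9053523 × 10^-4.
SE(ȳ) = √(6.9053523 × 10^-4) = 0.0263.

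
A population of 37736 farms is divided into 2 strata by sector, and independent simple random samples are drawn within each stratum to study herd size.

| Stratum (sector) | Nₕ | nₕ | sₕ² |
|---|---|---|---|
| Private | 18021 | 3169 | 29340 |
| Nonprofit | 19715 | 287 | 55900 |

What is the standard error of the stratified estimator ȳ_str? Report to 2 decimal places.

Var(ȳ_str) = Σₕ Wₕ²(1 − fₕ)sₕ²/nₕ with Wₕ = Nₕ/N, N = 37736.
Private: Wₕ = 0.47755459; term = 0.47755459²·(1 − 0.17585040)·29340/3169 = 1.7401632.
Nonprofit: Wₕ = 0.52244541; term = 0.52244541²·(1 − 0.01455744)·55900/287 = 52.389356.
Sum = 54.129519.
SE = √(54.129519) = 7.36.

7.36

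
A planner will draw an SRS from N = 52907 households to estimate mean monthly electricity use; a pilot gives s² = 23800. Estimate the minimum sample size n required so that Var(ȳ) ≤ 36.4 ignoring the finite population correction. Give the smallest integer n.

654

Without fpc, n₀ = s²/D = 23800/36.4 = 653.8462.
Rounding up, n = 654.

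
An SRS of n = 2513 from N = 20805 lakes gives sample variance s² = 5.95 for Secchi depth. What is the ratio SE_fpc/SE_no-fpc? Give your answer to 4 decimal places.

0.9377

f = n/N = 2513/20805 = 0.12078827.
SE_no-fpc = √(s²/n) = 0.048658895; SE_fpc = √((1−f)s²/n) = 0.045625641.
Ratio = √(1−f) = 0.93766291.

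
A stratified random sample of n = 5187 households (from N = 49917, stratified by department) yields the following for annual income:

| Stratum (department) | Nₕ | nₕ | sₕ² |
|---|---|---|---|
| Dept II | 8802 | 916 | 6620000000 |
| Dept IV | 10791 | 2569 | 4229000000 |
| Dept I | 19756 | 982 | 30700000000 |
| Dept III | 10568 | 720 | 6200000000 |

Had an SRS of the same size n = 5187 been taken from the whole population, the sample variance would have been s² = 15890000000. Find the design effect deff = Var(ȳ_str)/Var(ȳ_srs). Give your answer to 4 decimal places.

Var(ȳ_str) = Σ Wₕ²(1−fₕ)sₕ²/nₕ with Wₕ = Nₕ/49917:
  Dept II: (8802/49917)²·(1−916/8802)·6620000000/916 = 201327.78
  Dept IV: (10791/49917)²·(1−2569/10791)·4229000000/2569 = 58615.948
  Dept I: (19756/49917)²·(1−982/19756)·30700000000/982 = 4.6535648 × 10^6
  Dept III: (10568/49917)²·(1−720/10568)·6200000000/720 = 359669.06
  → Var(ȳ_str) = 5.2731776 × 10^6.
Var(ȳ_srs) = (1 − 5187/49917)·15890000000/5187 = 2.7450994 × 10^6.
deff = (5.2731776 × 10^6) / (2.7450994 × 10^6) = 1.9209.

1.9209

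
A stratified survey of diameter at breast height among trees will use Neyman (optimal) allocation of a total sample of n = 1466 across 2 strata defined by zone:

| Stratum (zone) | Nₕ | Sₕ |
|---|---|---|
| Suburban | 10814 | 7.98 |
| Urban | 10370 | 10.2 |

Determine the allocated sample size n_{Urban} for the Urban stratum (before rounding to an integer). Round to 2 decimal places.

807.34

Neyman allocation: nₕ = n·NₕSₕ / Σⱼ NⱼSⱼ.
Σ NⱼSⱼ = 10814·7.98 + 10370·10.2 = 192069.72.
n_{Urban} = 1466·10370·10.2 / 192069.72 = 807.34.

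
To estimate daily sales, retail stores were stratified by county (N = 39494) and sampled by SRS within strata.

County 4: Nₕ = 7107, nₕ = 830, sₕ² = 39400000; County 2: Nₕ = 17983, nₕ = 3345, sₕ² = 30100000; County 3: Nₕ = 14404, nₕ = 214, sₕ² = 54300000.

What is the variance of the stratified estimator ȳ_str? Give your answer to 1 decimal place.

36126.1

Var(ȳ_str) = Σₕ Wₕ²(1 − fₕ)sₕ²/nₕ with Wₕ = Nₕ/N, N = 39494.
County 4: Wₕ = 0.17995139; term = 0.17995139²·(1 − 0.11678627)·39400000/830 = 1357.6703.
County 2: Wₕ = 0.45533499; term = 0.45533499²·(1 − 0.18600901)·30100000/3345 = 1518.6301.
County 3: Wₕ = 0.36471363; term = 0.36471363²·(1 − 0.01485698)·54300000/214 = 33249.822.
Sum = 36126.122.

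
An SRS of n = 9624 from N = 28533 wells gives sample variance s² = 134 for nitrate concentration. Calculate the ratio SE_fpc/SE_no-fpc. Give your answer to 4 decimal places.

0.8141

f = n/N = 9624/28533 = 0.33729366.
SE_no-fpc = √(s²/n) = 0.11799799; SE_fpc = √((1−f)s²/n) = 0.096058357.
Ratio = √(1−f) = 0.81406777.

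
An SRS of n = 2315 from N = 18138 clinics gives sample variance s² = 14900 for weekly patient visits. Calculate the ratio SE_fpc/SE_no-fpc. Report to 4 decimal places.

f = n/N = 2315/18138 = 0.12763259.
SE_no-fpc = √(s²/n) = 2.5369835; SE_fpc = √((1−f)s²/n) = 2.369558.
Ratio = √(1−f) = 0.93400611.

0.9340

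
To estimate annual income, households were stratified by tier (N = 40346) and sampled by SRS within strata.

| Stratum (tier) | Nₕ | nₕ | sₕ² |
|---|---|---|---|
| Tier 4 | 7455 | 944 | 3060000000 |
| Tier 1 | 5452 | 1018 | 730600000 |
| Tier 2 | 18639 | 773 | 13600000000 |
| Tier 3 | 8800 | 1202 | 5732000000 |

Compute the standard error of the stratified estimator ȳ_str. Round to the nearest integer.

Var(ȳ_str) = Σₕ Wₕ²(1 − fₕ)sₕ²/nₕ with Wₕ = Nₕ/N, N = 40346.
Tier 4: Wₕ = 0.18477668; term = 0.18477668²·(1 − 0.12662643)·3060000000/944 = 96659.336.
Tier 1: Wₕ = 0.13513112; term = 0.13513112²·(1 − 0.18672047)·730600000/1018 = 10658.165.
Tier 2: Wₕ = 0.46197888; term = 0.46197888²·(1 − 0.04147218)·13600000000/773 = 3.5992199 × 10^6.
Tier 3: Wₕ = 0.21811332; term = 0.21811332²·(1 − 0.13659091)·5732000000/1202 = 195876.67.
Sum = 3.9024141 × 10^6.
SE = √(3.9024141 × 10^6) = 1975.

1975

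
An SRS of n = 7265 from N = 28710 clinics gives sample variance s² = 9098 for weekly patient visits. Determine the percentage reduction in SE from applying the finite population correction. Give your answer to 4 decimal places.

13.5736

f = n/N = 7265/28710 = 0.25304772.
SE_no-fpc = √(s²/n) = 1.1190646; SE_fpc = √((1−f)s²/n) = 0.96716726.
Ratio = √(1−f) = 0.86426401. Reduction = 100·(1 − 0.86426401) = 13.5736%.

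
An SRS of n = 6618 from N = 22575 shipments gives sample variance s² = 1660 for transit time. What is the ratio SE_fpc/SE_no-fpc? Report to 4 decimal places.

0.8407

f = n/N = 6618/22575 = 0.29315615.
SE_no-fpc = √(s²/n) = 0.50083038; SE_fpc = √((1−f)s²/n) = 0.42106816.
Ratio = √(1−f) = 0.84074006.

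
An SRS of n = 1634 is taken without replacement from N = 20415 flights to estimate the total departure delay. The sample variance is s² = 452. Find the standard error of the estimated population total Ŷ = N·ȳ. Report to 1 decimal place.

10298.6

Var(Ŷ) = N²·Var(ȳ) = N²·(1 − n/N)·s²/n.
f = 1634/20415 = 0.08003919; Var(ȳ) = 0.91996081·452/1634 = 0.2544812.
Var(Ŷ) = 20415² · 0.2544812 = 1.060607 × 10^8.
SE(Ŷ) = √(1.060607 × 10^8) = 10298.6.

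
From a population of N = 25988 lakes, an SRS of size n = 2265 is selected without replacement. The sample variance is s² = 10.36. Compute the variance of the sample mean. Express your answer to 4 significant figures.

0.004175

Under SRS without replacement, Var(ȳ) = (1 − f)·s²/n with f = n/N = 2265/25988 = 0.08715561.
Var(ȳ) = (1 − 0.08715561)·10.36/2265 = 0.91284439·0.0045739514 = 0.0041753059.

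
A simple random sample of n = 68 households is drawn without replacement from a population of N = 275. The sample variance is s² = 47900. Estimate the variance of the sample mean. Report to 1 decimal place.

530.2

Under SRS without replacement, Var(ȳ) = (1 − f)·s²/n with f = n/N = 68/275 = 0.24727273.
Var(ȳ) = (1 − 0.24727273)·47900/68 = 0.75272727·704.41176 = 530.22995.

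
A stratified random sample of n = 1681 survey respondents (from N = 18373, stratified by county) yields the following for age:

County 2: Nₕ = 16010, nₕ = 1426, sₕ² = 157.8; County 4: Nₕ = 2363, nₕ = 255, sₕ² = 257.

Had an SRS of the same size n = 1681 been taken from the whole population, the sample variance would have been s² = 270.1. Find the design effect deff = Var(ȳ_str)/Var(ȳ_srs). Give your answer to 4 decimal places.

Var(ȳ_str) = Σ Wₕ²(1−fₕ)sₕ²/nₕ with Wₕ = Nₕ/18373:
  County 2: (16010/18373)²·(1−1426/16010)·157.8/1426 = 0.076541208
  County 4: (2363/18373)²·(1−255/2363)·257/255 = 0.014871923
  → Var(ȳ_str) = 0.091413131.
Var(ȳ_srs) = (1 − 1681/18373)·270.1/1681 = 0.14597725.
deff = 0.091413131 / 0.14597725 = 0.6262.

0.6262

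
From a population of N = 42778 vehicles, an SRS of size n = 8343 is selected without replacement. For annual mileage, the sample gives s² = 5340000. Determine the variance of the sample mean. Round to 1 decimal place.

515.2

Under SRS without replacement, Var(ȳ) = (1 − f)·s²/n with f = n/N = 8343/42778 = 0.19503016.
Var(ȳ) = (1 − 0.19503016)·5340000/8343 = 0.80496984·640.05753 = 515.22701.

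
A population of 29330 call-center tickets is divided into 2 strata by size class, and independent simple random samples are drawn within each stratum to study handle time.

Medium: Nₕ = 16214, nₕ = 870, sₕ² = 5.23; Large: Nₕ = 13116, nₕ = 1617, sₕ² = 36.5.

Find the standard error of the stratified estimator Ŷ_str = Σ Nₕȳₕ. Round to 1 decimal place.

Var(Ŷ_str) = Σₕ Nₕ²(1 − fₕ)sₕ²/nₕ.
Medium: 16214²·(1 − 870/16214)·5.23/870 = 1.4955853 × 10^6.
Large: 13116²·(1 − 1617/13116)·36.5/1617 = 3.4044294 × 10^6.
Sum = 4.9000147 × 10^6.
SE = √(4.9000147 × 10^6) = 2213.6.

2213.6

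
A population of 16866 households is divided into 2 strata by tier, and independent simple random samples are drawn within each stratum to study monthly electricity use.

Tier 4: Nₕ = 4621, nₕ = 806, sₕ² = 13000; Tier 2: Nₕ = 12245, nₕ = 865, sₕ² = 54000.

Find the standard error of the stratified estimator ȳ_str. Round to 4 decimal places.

Var(ȳ_str) = Σₕ Wₕ²(1 − fₕ)sₕ²/nₕ with Wₕ = Nₕ/N, N = 16866.
Tier 4: Wₕ = 0.27398316; term = 0.27398316²·(1 − 0.17442112)·13000/806 = 0.99957326.
Tier 2: Wₕ = 0.72601684; term = 0.72601684²·(1 − 0.07064108)·54000/865 = 30.581199.
Sum = 31.580772.
SE = √(31.580772) = 5.6197.

5.6197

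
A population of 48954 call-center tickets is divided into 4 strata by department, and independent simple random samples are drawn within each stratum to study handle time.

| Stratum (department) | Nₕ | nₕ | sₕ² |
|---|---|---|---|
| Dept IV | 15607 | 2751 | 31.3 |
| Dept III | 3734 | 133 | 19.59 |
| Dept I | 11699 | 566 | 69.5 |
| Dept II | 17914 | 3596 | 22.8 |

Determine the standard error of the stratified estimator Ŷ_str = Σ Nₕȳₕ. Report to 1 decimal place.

4677.9

Var(Ŷ_str) = Σₕ Nₕ²(1 − fₕ)sₕ²/nₕ.
Dept IV: 15607²·(1 − 2751/15607)·31.3/2751 = 2.2828588 × 10^6.
Dept III: 3734²·(1 − 133/3734)·19.59/133 = 1.9805245 × 10^6.
Dept I: 11699²·(1 − 566/11699)·69.5/566 = 1.5992977 × 10^7.
Dept II: 17914²·(1 − 3596/17914)·22.8/3596 = 1.6262604 × 10^6.
Sum = 2.1882621 × 10^7.
SE = √(2.1882621 × 10^7) = 4677.9.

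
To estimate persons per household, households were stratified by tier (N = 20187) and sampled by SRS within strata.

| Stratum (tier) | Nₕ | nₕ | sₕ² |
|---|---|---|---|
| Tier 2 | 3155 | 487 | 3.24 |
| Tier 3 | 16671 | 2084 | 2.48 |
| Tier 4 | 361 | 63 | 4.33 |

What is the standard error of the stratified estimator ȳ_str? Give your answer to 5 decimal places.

Var(ȳ_str) = Σₕ Wₕ²(1 − fₕ)sₕ²/nₕ with Wₕ = Nₕ/N, N = 20187.
Tier 2: Wₕ = 0.15628870; term = 0.15628870²·(1 − 0.15435816)·3.24/487 = 1.3742245 × 10^-4.
Tier 3: Wₕ = 0.82582850; term = 0.82582850²·(1 − 0.12500750)·2.48/2084 = 7.1013029 × 10^-4.
Tier 4: Wₕ = 0.01788280; term = 0.01788280²·(1 − 0.17451524)·4.33/63 = 1.8143758 × 10^-5.
Sum = 8.656965 × 10^-4.
SE = √(8.656965 × 10^-4) = 0.02942.

0.02942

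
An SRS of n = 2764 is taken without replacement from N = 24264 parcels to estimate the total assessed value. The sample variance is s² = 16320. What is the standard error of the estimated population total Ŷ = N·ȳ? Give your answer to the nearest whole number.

55500

Var(Ŷ) = N²·Var(ȳ) = N²·(1 − n/N)·s²/n.
f = 2764/24264 = 0.11391362; Var(ȳ) = 0.88608638·16320/2764 = 5.2318849.
Var(Ŷ) = 24264² · 5.2318849 = 3.0802288 × 10^9.
SE(Ŷ) = √(3.0802288 × 10^9) = 55500.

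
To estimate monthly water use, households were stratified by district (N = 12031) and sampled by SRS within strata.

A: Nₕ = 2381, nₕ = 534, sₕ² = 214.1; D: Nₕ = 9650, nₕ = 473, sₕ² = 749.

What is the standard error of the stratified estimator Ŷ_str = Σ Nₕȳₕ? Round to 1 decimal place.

Var(Ŷ_str) = Σₕ Nₕ²(1 − fₕ)sₕ²/nₕ.
A: 2381²·(1 − 534/2381)·214.1/534 = 1.7632005 × 10^6.
D: 9650²·(1 − 473/9650)·749/473 = 1.4023251 × 10^8.
Sum = 1.4199571 × 10^8.
SE = √(1.4199571 × 10^8) = 11916.2.

11916.2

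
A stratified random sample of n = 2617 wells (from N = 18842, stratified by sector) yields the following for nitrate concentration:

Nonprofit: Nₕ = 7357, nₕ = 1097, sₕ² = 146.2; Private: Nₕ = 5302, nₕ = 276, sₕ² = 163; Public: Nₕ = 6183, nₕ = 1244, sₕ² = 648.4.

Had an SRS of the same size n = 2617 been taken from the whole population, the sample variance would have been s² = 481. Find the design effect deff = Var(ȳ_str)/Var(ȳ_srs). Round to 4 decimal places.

0.6726

Var(ȳ_str) = Σ Wₕ²(1−fₕ)sₕ²/nₕ with Wₕ = Nₕ/18842:
  Nonprofit: (7357/18842)²·(1−1097/7357)·146.2/1097 = 0.01728868
  Private: (5302/18842)²·(1−276/5302)·163/276 = 0.044328877
  Public: (6183/18842)²·(1−1244/6183)·648.4/1244 = 0.044833939
  → Var(ȳ_str) = 0.1064515.
Var(ȳ_srs) = (1 − 2617/18842)·481/2617 = 0.15827017.
deff = 0.1064515 / 0.15827017 = 0.6726.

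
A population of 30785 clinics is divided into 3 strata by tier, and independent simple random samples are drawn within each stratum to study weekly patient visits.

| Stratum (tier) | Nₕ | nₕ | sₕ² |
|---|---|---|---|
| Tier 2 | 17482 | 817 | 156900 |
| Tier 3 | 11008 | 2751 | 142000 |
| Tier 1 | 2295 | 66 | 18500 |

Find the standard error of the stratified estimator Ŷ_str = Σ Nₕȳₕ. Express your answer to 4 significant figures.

249100

Var(Ŷ_str) = Σₕ Nₕ²(1 − fₕ)sₕ²/nₕ.
Tier 2: 17482²·(1 − 817/17482)·156900/817 = 5.5949643 × 10^10.
Tier 3: 11008²·(1 − 2751/11008)·142000/2751 = 4.6916808 × 10^9.
Tier 1: 2295²·(1 − 66/2295)·18500/66 = 1.4339056 × 10^9.
Sum = 6.2075229 × 10^10.
SE = √(6.2075229 × 10^10) = 249100.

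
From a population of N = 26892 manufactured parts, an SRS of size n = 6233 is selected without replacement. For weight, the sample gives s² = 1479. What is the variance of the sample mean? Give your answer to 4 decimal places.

Under SRS without replacement, Var(ȳ) = (1 − f)·s²/n with f = n/N = 6233/26892 = 0.23177897.
Var(ȳ) = (1 − 0.23177897)·1479/6233 = 0.76822103·0.23728542 = 0.18228765.

0.1823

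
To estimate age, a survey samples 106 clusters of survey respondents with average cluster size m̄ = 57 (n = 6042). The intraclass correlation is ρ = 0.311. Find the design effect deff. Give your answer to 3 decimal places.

deff = 1 + (57 − 1)·0.311 = 1 + 17.416 = 18.416.

18.416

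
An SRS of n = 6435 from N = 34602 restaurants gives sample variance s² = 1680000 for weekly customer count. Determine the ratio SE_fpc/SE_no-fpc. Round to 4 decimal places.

0.9022

f = n/N = 6435/34602 = 0.18597191.
SE_no-fpc = √(s²/n) = 16.157731; SE_fpc = √((1−f)s²/n) = 14.578071.
Ratio = √(1−f) = 0.90223505.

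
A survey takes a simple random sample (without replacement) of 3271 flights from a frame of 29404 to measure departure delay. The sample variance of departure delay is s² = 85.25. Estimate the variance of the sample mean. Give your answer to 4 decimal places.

0.0232

Under SRS without replacement, Var(ȳ) = (1 − f)·s²/n with f = n/N = 3271/29404 = 0.11124337.
Var(ȳ) = (1 − 0.11124337)·85.25/3271 = 0.88875663·0.026062366 = 0.023163101.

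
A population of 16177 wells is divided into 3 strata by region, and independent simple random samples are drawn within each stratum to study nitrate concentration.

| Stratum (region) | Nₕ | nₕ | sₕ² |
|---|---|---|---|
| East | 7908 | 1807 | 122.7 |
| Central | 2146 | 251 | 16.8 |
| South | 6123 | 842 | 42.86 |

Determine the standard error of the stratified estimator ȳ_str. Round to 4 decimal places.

0.1409

Var(ȳ_str) = Σₕ Wₕ²(1 − fₕ)sₕ²/nₕ with Wₕ = Nₕ/N, N = 16177.
East: Wₕ = 0.48884218; term = 0.48884218²·(1 − 0.22850278)·122.7/1807 = 0.012518668.
Central: Wₕ = 0.13265748; term = 0.13265748²·(1 − 0.11696179)·16.8/251 = 0.0010401082.
South: Wₕ = 0.37850034; term = 0.37850034²·(1 − 0.13751429)·42.86/842 = 0.0062896218.
Sum = 0.019848398.
SE = √(0.019848398) = 0.1409.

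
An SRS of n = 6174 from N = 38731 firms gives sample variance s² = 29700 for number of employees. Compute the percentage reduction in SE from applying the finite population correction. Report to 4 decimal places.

f = n/N = 6174/38731 = 0.15940719.
SE_no-fpc = √(s²/n) = 2.1932842; SE_fpc = √((1−f)s²/n) = 2.0108874.
Ratio = √(1−f) = 0.91683848. Reduction = 100·(1 − 0.91683848) = 8.3162%.

8.3162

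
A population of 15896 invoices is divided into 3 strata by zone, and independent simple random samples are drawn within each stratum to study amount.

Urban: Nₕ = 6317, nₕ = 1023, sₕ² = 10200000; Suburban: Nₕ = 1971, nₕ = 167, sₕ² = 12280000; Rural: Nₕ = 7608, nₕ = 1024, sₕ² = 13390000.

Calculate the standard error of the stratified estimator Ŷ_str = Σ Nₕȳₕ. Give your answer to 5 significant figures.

1.1180 × 10^6

Var(Ŷ_str) = Σₕ Nₕ²(1 − fₕ)sₕ²/nₕ.
Urban: 6317²·(1 − 1023/6317)·10200000/1023 = 3.3344127 × 10^11.
Suburban: 1971²·(1 − 167/1971)·12280000/167 = 2.6145988 × 10^11.
Rural: 7608²·(1 − 1024/7608)·13390000/1024 = 6.5499947 × 10^11.
Sum = 1.2499006 × 10^12.
SE = √(1.2499006 × 10^12) = 1.1180 × 10^6.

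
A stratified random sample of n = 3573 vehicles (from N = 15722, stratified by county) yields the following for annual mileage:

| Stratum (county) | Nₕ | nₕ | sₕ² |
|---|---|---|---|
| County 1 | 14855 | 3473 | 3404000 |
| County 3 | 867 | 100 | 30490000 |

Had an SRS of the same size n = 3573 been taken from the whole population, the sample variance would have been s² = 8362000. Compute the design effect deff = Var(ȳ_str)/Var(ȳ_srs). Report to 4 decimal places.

0.8243

Var(ȳ_str) = Σ Wₕ²(1−fₕ)sₕ²/nₕ with Wₕ = Nₕ/15722:
  County 1: (14855/15722)²·(1−3473/14855)·3404000/3473 = 670.44078
  County 3: (867/15722)²·(1−100/867)·30490000/100 = 820.26901
  → Var(ȳ_str) = 1490.7098.
Var(ȳ_srs) = (1 − 3573/15722)·8362000/3573 = 1808.4641.
deff = 1490.7098 / 1808.4641 = 0.8243.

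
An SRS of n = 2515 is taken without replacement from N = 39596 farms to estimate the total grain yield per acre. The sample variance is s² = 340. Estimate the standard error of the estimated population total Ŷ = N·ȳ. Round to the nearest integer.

Var(Ŷ) = N²·Var(ȳ) = N²·(1 − n/N)·s²/n.
f = 2515/39596 = 0.06351652; Var(ȳ) = 0.93648348·340/2515 = 0.12660214.
Var(Ŷ) = 39596² · 0.12660214 = 1.9849231 × 10^8.
SE(Ŷ) = √(1.9849231 × 10^8) = 14089.

14089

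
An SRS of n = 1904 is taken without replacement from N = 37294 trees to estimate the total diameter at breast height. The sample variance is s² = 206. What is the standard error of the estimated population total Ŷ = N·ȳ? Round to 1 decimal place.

Var(Ŷ) = N²·Var(ȳ) = N²·(1 − n/N)·s²/n.
f = 1904/37294 = 0.05105379; Var(ȳ) = 0.94894621·206/1904 = 0.1026696.
Var(Ŷ) = 37294² · 0.1026696 = 1.4279724 × 10^8.
SE(Ŷ) = √(1.4279724 × 10^8) = 11949.8.

11949.8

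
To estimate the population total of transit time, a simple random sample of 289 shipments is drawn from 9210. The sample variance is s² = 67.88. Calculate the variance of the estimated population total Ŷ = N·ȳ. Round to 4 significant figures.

1.930 × 10^7

Var(Ŷ) = N²·Var(ȳ) = N²·(1 − n/N)·s²/n.
f = 289/9210 = 0.03137894; Var(ȳ) = 0.96862106·67.88/289 = 0.22750864.
Var(Ŷ) = 9210² · 0.22750864 = 1.9298216 × 10^7.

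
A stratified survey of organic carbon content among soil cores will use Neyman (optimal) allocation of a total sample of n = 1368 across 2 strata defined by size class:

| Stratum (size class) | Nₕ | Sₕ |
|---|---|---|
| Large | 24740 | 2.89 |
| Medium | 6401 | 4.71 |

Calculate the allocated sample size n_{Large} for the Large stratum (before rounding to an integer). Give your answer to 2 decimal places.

Neyman allocation: nₕ = n·NₕSₕ / Σⱼ NⱼSⱼ.
Σ NⱼSⱼ = 24740·2.89 + 6401·4.71 = 101647.31.
n_{Large} = 1368·24740·2.89 / 101647.31 = 962.25.

962.25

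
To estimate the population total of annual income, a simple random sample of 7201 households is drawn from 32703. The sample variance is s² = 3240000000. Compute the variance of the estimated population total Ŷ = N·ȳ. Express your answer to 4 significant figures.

3.752 × 10^14

Var(Ŷ) = N²·Var(ȳ) = N²·(1 − n/N)·s²/n.
f = 7201/32703 = 0.22019387; Var(ȳ) = 0.77980613·3240000000/7201 = 350864.03.
Var(Ŷ) = 32703² · 350864.03 = 3.7524424 × 10^14.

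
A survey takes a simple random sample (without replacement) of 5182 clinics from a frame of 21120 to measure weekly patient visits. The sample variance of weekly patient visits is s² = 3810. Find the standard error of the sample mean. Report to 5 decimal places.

0.74488

Under SRS without replacement, Var(ȳ) = (1 − f)·s²/n with f = n/N = 5182/21120 = 0.24535985.
Var(ȳ) = (1 − 0.24535985)·3810/5182 = 0.75464015·0.73523736 = 0.55483963.
SE(ȳ) = √(0.55483963) = 0.74488.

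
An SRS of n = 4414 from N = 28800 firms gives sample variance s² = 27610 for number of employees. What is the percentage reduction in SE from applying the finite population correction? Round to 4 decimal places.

f = n/N = 4414/28800 = 0.15326389.
SE_no-fpc = √(s²/n) = 2.5010193; SE_fpc = √((1−f)s²/n) = 2.3013945.
Ratio = √(1−f) = 0.92018265. Reduction = 100·(1 − 0.92018265) = 7.9817%.

7.9817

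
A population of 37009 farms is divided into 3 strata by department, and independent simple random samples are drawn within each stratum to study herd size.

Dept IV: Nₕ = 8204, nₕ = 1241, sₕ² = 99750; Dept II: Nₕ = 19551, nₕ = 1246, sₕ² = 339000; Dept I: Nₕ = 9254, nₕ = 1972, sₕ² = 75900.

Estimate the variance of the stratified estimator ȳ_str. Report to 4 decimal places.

76.3355

Var(ȳ_str) = Σₕ Wₕ²(1 − fₕ)sₕ²/nₕ with Wₕ = Nₕ/N, N = 37009.
Dept IV: Wₕ = 0.22167581; term = 0.22167581²·(1 − 0.15126767)·99750/1241 = 3.3523432.
Dept II: Wₕ = 0.52827691; term = 0.52827691²·(1 − 0.06373076)·339000/1246 = 71.089533.
Dept I: Wₕ = 0.25004729; term = 0.25004729²·(1 − 0.21309704)·75900/1972 = 1.8936527.
Sum = 76.335529.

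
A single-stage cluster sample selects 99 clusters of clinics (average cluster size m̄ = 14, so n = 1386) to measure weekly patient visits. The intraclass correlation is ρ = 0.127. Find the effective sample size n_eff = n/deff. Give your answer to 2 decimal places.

522.82

deff = 1 + (14 − 1)·0.127 = 1 + 1.651 = 2.651.
n_eff = 1386 / 2.651 = 522.82.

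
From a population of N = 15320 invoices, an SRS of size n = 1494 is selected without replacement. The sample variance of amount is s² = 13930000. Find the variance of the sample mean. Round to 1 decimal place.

8414.7

Under SRS without replacement, Var(ȳ) = (1 − f)·s²/n with f = n/N = 1494/15320 = 0.09751958.
Var(ȳ) = (1 − 0.09751958)·13930000/1494 = 0.90248042·9323.9625 = 8414.6936.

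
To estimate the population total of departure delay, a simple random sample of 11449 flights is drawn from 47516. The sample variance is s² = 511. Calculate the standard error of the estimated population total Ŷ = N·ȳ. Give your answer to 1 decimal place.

8745.8

Var(Ŷ) = N²·Var(ȳ) = N²·(1 − n/N)·s²/n.
f = 11449/47516 = 0.24095042; Var(ȳ) = 0.75904958·511/11449 = 0.033878447.
Var(Ŷ) = 47516² · 0.033878447 = 7.648975 × 10^7.
SE(Ŷ) = √(7.648975 × 10^7) = 8745.8.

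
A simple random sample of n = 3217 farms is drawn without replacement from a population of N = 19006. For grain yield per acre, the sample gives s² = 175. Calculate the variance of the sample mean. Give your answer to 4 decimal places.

Under SRS without replacement, Var(ȳ) = (1 − f)·s²/n with f = n/N = 3217/19006 = 0.16926234.
Var(ȳ) = (1 − 0.16926234)·175/3217 = 0.83073766·0.054398508 = 0.045190889.

0.0452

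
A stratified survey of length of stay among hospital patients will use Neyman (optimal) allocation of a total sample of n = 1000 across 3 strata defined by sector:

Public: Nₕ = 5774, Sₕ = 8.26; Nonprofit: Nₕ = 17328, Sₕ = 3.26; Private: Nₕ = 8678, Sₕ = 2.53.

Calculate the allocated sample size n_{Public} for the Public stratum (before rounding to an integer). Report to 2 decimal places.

Neyman allocation: nₕ = n·NₕSₕ / Σⱼ NⱼSⱼ.
Σ NⱼSⱼ = 5774·8.26 + 17328·3.26 + 8678·2.53 = 126137.86.
n_{Public} = 1000·5774·8.26 / 126137.86 = 378.10.

378.10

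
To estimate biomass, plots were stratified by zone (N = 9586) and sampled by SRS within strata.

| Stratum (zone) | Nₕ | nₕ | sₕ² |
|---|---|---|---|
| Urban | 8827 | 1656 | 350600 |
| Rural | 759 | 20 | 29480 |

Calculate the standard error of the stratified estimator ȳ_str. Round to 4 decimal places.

Var(ȳ_str) = Σₕ Wₕ²(1 − fₕ)sₕ²/nₕ with Wₕ = Nₕ/N, N = 9586.
Urban: Wₕ = 0.92082203; term = 0.92082203²·(1 − 0.18760621)·350600/1656 = 145.83762.
Rural: Wₕ = 0.07917797; term = 0.07917797²·(1 − 0.02635046)·29480/20 = 8.9972305.
Sum = 154.83485.
SE = √(154.83485) = 12.4433.

12.4433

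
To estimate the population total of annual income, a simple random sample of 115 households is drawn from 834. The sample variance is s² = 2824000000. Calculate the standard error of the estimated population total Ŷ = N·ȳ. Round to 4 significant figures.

3.837 × 10^6

Var(Ŷ) = N²·Var(ȳ) = N²·(1 − n/N)·s²/n.
f = 115/834 = 0.13788969; Var(ȳ) = 0.86211031·2824000000/115 = 2.1170431 × 10^7.
Var(Ŷ) = 834² · (2.1170431 × 10^7) = 1.472522 × 10^13.
SE(Ŷ) = √(1.472522 × 10^13) = 3.837 × 10^6.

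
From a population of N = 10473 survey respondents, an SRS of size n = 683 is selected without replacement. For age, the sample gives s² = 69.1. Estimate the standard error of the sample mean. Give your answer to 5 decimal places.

0.30753

Under SRS without replacement, Var(ȳ) = (1 − f)·s²/n with f = n/N = 683/10473 = 0.06521532.
Var(ȳ) = (1 − 0.06521532)·69.1/683 = 0.93478468·0.1011713 = 0.094573385.
SE(ȳ) = √(0.094573385) = 0.30753.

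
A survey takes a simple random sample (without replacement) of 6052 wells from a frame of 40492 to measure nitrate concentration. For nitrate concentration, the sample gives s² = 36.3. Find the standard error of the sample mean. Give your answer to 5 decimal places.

0.07143

Under SRS without replacement, Var(ȳ) = (1 − f)·s²/n with f = n/N = 6052/40492 = 0.14946162.
Var(ȳ) = (1 − 0.14946162)·36.3/6052 = 0.85053838·0.0059980172 = 0.0051015438.
SE(ȳ) = √(0.0051015438) = 0.07143.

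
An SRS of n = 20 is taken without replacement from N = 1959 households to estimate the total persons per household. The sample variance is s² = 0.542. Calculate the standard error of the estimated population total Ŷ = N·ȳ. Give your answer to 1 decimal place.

320.8

Var(Ŷ) = N²·Var(ȳ) = N²·(1 − n/N)·s²/n.
f = 20/1959 = 0.01020929; Var(ȳ) = 0.98979071·0.542/20 = 0.026823328.
Var(Ŷ) = 1959² · 0.026823328 = 102939.38.
SE(Ŷ) = √(102939.38) = 320.8.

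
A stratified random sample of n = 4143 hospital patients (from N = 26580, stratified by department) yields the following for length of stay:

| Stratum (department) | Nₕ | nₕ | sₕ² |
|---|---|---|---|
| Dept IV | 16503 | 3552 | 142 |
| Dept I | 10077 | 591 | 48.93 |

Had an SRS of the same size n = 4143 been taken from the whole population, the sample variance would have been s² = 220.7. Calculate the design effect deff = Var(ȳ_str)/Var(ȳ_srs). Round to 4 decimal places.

0.5181

Var(ȳ_str) = Σ Wₕ²(1−fₕ)sₕ²/nₕ with Wₕ = Nₕ/26580:
  Dept IV: (16503/26580)²·(1−3552/16503)·142/3552 = 0.012094047
  Dept I: (10077/26580)²·(1−591/10077)·48.93/591 = 0.011201912
  → Var(ȳ_str) = 0.023295959.
Var(ȳ_srs) = (1 − 4143/26580)·220.7/4143 = 0.044967341.
deff = 0.023295959 / 0.044967341 = 0.5181.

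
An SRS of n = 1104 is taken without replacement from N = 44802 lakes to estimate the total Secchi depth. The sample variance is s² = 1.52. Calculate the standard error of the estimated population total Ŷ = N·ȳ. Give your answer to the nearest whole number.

1642

Var(Ŷ) = N²·Var(ȳ) = N²·(1 − n/N)·s²/n.
f = 1104/44802 = 0.02464176; Var(ȳ) = 0.97535824·1.52/1104 = 0.0013428845.
Var(Ŷ) = 44802² · 0.0013428845 = 2.6954636 × 10^6.
SE(Ŷ) = √(2.6954636 × 10^6) = 1642.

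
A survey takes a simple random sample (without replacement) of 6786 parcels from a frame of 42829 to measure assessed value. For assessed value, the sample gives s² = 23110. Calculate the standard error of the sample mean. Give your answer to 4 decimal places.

Under SRS without replacement, Var(ȳ) = (1 − f)·s²/n with f = n/N = 6786/42829 = 0.15844404.
Var(ȳ) = (1 − 0.15844404)·23110/6786 = 0.84155596·3.4055408 = 2.8659532.
SE(ȳ) = √(2.8659532) = 1.6929.

1.6929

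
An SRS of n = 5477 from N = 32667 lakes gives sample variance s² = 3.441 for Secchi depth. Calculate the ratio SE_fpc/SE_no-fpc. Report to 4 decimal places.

0.9123

f = n/N = 5477/32667 = 0.16766155.
SE_no-fpc = √(s²/n) = 0.025065188; SE_fpc = √((1−f)s²/n) = 0.022867619.
Ratio = √(1−f) = 0.91232584.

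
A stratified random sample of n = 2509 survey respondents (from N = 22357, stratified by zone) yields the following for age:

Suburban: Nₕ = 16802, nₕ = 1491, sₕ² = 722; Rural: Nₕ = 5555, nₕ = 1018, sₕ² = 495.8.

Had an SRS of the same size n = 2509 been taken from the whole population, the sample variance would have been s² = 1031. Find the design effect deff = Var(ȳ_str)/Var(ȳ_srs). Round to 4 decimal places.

Var(ȳ_str) = Σ Wₕ²(1−fₕ)sₕ²/nₕ with Wₕ = Nₕ/22357:
  Suburban: (16802/22357)²·(1−1491/16802)·722/1491 = 0.24922812
  Rural: (5555/22357)²·(1−1018/5555)·495.8/1018 = 0.024557522
  → Var(ȳ_str) = 0.27378564.
Var(ȳ_srs) = (1 − 2509/22357)·1031/2509 = 0.36480537.
deff = 0.27378564 / 0.36480537 = 0.7505.

0.7505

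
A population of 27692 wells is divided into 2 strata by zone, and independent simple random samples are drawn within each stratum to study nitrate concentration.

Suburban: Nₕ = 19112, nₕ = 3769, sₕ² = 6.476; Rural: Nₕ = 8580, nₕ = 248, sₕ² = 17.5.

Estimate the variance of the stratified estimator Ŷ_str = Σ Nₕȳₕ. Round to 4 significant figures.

Var(Ŷ_str) = Σₕ Nₕ²(1 − fₕ)sₕ²/nₕ.
Suburban: 19112²·(1 − 3769/19112)·6.476/3769 = 503845.2.
Rural: 8580²·(1 − 248/8580)·17.5/248 = 5.0445556 × 10^6.
Sum = 5.5484008 × 10^6.

5.548 × 10^6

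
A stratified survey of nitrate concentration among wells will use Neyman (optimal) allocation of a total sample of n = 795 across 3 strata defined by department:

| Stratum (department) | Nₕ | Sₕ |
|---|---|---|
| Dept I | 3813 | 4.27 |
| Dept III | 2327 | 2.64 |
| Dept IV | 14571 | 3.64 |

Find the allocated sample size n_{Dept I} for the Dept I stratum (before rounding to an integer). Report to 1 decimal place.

171.5

Neyman allocation: nₕ = n·NₕSₕ / Σⱼ NⱼSⱼ.
Σ NⱼSⱼ = 3813·4.27 + 2327·2.64 + 14571·3.64 = 75463.23.
n_{Dept I} = 795·3813·4.27 / 75463.23 = 171.5.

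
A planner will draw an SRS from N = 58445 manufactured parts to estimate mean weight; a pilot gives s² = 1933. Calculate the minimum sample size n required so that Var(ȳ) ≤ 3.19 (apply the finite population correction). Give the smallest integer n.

600

Without fpc, n₀ = s²/D = 1933/3.19 = 605.9561.
With fpc, (1 − n/N)·s²/n ≤ D requires n ≥ n₀/(1 + n₀/N) = 605.9561/(1 + 605.9561/58445) = 599.7380.
Rounding up, n = 600.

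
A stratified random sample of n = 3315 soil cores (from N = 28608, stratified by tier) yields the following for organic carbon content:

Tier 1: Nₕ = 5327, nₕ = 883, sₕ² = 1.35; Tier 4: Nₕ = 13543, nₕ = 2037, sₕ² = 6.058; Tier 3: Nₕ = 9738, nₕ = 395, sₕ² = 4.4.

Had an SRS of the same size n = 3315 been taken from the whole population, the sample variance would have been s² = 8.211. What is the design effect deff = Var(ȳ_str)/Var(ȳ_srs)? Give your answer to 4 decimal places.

0.8442

Var(ȳ_str) = Σ Wₕ²(1−fₕ)sₕ²/nₕ with Wₕ = Nₕ/28608:
  Tier 1: (5327/28608)²·(1−883/5327)·1.35/883 = 4.4223674 × 10^-5
  Tier 4: (13543/28608)²·(1−2037/13543)·6.058/2037 = 5.6624254 × 10^-4
  Tier 3: (9738/28608)²·(1−395/9738)·4.4/395 = 0.0012383309
  → Var(ȳ_str) = 0.0018487971.
Var(ȳ_srs) = (1 − 3315/28608)·8.211/3315 = 0.0021899055.
deff = 0.0018487971 / 0.0021899055 = 0.8442.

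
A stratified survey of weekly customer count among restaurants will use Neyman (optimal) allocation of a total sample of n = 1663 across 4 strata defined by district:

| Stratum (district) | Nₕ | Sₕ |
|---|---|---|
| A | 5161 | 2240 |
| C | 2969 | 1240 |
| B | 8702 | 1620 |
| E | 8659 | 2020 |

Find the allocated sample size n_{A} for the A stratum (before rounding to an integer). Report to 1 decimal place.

410.5

Neyman allocation: nₕ = n·NₕSₕ / Σⱼ NⱼSⱼ.
Σ NⱼSⱼ = 5161·2240 + 2969·1240 + 8702·1620 + 8659·2020 = 4.683062 × 10^7.
n_{A} = 1663·5161·2240 / (4.683062 × 10^7) = 410.5.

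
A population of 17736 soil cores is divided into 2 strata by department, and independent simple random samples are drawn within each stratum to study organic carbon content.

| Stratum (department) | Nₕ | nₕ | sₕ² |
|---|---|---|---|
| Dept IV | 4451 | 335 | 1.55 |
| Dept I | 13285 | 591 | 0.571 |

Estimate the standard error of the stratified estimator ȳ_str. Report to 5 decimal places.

0.02806

Var(ȳ_str) = Σₕ Wₕ²(1 − fₕ)sₕ²/nₕ with Wₕ = Nₕ/N, N = 17736.
Dept IV: Wₕ = 0.25095850; term = 0.25095850²·(1 − 0.07526399)·1.55/335 = 2.694688 × 10^-4.
Dept I: Wₕ = 0.74904150; term = 0.74904150²·(1 − 0.04448626)·0.571/591 = 5.1796131 × 10^-4.
Sum = 7.8743011 × 10^-4.
SE = √(7.8743011 × 10^-4) = 0.02806.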